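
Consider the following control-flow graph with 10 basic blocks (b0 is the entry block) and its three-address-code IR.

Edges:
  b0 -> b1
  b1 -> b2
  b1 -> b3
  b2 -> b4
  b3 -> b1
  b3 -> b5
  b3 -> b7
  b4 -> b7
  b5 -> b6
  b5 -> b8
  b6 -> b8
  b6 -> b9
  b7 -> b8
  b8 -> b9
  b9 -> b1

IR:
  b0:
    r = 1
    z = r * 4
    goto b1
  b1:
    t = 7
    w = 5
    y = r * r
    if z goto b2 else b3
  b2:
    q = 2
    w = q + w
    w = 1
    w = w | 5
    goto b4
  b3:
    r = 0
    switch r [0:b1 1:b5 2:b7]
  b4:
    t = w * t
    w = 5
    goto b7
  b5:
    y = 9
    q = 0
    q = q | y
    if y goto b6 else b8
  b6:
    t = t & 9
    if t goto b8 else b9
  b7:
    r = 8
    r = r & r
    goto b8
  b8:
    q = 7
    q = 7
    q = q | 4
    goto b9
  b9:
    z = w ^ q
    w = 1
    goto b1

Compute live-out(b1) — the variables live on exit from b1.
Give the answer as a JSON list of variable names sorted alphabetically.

Block summaries:
  b0: {r,z} / ∅
  b1: {t,w,y} / {r,z}
  b2: {q,w} / {w}
  b3: {r} / ∅
  b4: {t,w} / {t,w}
  b5: {q,y} / ∅
  b6: {t} / {t}
  b7: {r} / ∅
  b8: {q} / ∅
  b9: {w,z} / {q,w}

Live sets:
  live b0: ∅→{r,z}
  live b1: {r,z}→{t,w,z}
  live b2: {t,w}→{t,w}
  live b3: {t,w,z}→{r,t,w,z}
  live b4: {t,w}→{w}
  live b5: {r,t,w}→{q,r,t,w}
  live b6: {q,r,t,w}→{q,r,w}
  live b7: {w}→{r,w}
  live b8: {r,w}→{q,r,w}
  live b9: {q,r,w}→{r,z}

live-out(b1) = ["t", "w", "z"]

Answer: ["t", "w", "z"]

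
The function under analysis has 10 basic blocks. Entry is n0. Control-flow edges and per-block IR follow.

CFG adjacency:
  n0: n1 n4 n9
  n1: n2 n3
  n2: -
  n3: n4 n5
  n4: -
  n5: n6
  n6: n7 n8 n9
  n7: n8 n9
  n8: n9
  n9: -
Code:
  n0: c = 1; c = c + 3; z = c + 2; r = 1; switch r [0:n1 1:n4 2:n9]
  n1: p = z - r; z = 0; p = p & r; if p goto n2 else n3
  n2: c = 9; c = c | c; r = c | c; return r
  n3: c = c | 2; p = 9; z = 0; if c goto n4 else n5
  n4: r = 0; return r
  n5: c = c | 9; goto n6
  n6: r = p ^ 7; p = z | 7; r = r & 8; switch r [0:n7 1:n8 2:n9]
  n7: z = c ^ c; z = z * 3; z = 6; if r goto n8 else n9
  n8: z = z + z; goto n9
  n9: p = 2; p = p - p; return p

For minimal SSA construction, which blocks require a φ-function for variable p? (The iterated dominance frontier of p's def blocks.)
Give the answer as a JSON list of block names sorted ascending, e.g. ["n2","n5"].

Answer: ["n4", "n9"]

Working:
idom tree: n1←n0 n2←n1 n3←n1 n4←n0 n5←n3 n6←n5 n7←n6 n8←n6 n9←n0
Dom at joins:
  n4: preds {n0,n3}: {n0} ∩ {n0,n1,n3} = {n0}; idom=n0
  n8: preds {n6,n7}: {n0,n1,n3,n5,n6} ∩ {n0,n1,n3,n5,n6,n7} = {n0,n1,n3,n5,n6}; idom=n6
  n9: preds {n0,n6,n7,n8}: {n0} ∩ {n0,n1,n3,n5,n6} ∩ {n0,n1,n3,n5,n6,n7} ∩ {n0,n1,n3,n5,n6,n8} = {n0}; idom=n0

DF walk-up:
  join n4 pred n0: · stop@n0
  join n4 pred n3: n3→n1 stop@n0
  join n8 pred n6: · stop@n6
  join n8 pred n7: n7 stop@n6
  join n9 pred n0: · stop@n0
  join n9 pred n6: n6→n5→n3→n1 stop@n0
  join n9 pred n7: n7→n6→n5→n3→n1 stop@n0
  join n9 pred n8: n8→n6→n5→n3→n1 stop@n0
  n0: DF=∅
  n1: DF={n4,n9}
  n2: DF=∅
  n3: DF={n4,n9}
  n4: DF=∅
  n5: DF={n9}
  n6: DF={n9}
  n7: DF={n8,n9}
  n8: DF={n9}
  n9: DF=∅

φ for p: defs {n1,n3,n6,n9}
  DF⁺ = {n4,n9}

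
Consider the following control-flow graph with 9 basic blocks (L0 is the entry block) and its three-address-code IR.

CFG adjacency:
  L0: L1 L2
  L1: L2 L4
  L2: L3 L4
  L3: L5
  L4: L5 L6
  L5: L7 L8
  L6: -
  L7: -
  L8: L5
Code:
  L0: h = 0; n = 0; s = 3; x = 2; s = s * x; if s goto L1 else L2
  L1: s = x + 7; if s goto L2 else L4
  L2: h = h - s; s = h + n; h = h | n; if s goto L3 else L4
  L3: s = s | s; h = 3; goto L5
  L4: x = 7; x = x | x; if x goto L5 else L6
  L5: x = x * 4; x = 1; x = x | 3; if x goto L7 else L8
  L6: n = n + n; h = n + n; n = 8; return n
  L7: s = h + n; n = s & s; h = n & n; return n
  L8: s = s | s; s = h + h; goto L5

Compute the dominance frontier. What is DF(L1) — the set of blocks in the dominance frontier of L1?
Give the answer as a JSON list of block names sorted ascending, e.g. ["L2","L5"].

Answer: ["L2", "L4"]

Derivation:
idom tree: L1←L0 L2←L0 L3←L2 L4←L0 L5←L0 L6←L4 L7←L5 L8←L5
Join-block Dom:
  L2: preds {L0,L1}: {L0} ∩ {L0,L1} = {L0}; idom=L0
  L4: preds {L1,L2}: {L0,L1} ∩ {L0,L2} = {L0}; idom=L0
  L5: preds {L3,L4,L8}: {L0,L2,L3} ∩ {L0,L4} ∩ {L0,L5,L8} = {L0}; idom=L0

DF walk-up:
  join L2 pred L0: · stop@L0
  join L2 pred L1: L1 stop@L0
  join L4 pred L1: L1 stop@L0
  join L4 pred L2: L2 stop@L0
  join L5 pred L3: L3→L2 stop@L0
  join L5 pred L4: L4 stop@L0
  join L5 pred L8: L8→L5 stop@L0
  L0: DF=∅
  L1: DF={L2,L4}
  L2: DF={L4,L5}
  L3: DF={L5}
  L4: DF={L5}
  L5: DF={L5}
  L6: DF=∅
  L7: DF=∅
  L8: DF={L5}

DF(L1) = ["L2", "L4"]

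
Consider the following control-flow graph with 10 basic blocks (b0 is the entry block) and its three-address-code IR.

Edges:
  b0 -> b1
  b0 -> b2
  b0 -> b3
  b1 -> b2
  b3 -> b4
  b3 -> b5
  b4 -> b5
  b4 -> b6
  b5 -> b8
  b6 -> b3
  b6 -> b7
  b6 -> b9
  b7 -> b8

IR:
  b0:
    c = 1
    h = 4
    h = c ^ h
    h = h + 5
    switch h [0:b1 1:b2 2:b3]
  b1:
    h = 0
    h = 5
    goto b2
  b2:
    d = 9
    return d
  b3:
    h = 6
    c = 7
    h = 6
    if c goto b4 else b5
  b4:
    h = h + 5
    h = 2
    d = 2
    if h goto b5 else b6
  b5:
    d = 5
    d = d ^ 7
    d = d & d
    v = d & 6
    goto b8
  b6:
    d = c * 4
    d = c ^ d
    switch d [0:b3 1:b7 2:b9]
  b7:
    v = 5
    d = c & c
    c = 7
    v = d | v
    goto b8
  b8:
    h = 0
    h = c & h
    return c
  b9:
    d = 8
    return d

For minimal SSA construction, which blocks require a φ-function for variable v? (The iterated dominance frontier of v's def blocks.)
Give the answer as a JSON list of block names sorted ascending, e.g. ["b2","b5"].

idom tree: b1←b0 b2←b0 b3←b0 b4←b3 b5←b3 b6←b4 b7←b6 b8←b3 b9←b6
Dom at joins:
  b2: preds {b0,b1}: {b0} ∩ {b0,b1} = {b0}; idom=b0
  b3: preds {b0,b6}: {b0} ∩ {b0,b3,b4,b6} = {b0}; idom=b0
  b5: preds {b3,b4}: {b0,b3} ∩ {b0,b3,b4} = {b0,b3}; idom=b3
  b8: preds {b5,b7}: {b0,b3,b5} ∩ {b0,b3,b4,b6,b7} = {b0,b3}; idom=b3

DF walk-up:
  b2←b0: walk · to b0
  b2←b1: walk b1 to b0
  b3←b0: walk · to b0
  b3←b6: walk b6→b4→b3 to b0
  b5←b3: walk · to b3
  b5←b4: walk b4 to b3
  b8←b5: walk b5 to b3
  b8←b7: walk b7→b6→b4 to b3
  DF(b0)=∅
  DF(b1)={b2}
  DF(b2)=∅
  DF(b3)={b3}
  DF(b4)={b3,b5,b8}
  DF(b5)={b8}
  DF(b6)={b3,b8}
  DF(b7)={b8}
  DF(b8)=∅
  DF(b9)=∅

φ for v: defs {b5,b7}
  DF⁺ = {b8}

Answer: ["b8"]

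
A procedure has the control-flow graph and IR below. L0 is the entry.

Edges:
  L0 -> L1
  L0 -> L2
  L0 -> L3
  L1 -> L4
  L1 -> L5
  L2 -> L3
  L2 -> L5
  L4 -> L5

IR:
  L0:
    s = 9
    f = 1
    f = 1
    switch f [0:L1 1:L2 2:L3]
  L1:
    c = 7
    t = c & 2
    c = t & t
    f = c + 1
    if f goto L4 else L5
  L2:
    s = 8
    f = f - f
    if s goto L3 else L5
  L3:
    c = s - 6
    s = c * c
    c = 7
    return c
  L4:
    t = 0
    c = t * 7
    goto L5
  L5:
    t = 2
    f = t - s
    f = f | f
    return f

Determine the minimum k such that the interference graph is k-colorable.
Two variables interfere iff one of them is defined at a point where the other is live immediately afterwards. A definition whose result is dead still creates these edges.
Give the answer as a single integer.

Answer: 2

Analysis:
def/use:
  L0: def={f,s} ue=∅
  L1: def={c,f,t} ue=∅
  L2: def={f,s} ue={f}
  L3: def={c,s} ue={s}
  L4: def={c,t} ue=∅
  L5: def={f,t} ue={s}

Live sets:
  L0: in=∅ out={f,s}
  L1: in={s} out={s}
  L2: in={f} out={s}
  L3: in={s} out=∅
  L4: in={s} out={s}
  L5: in={s} out=∅

Interfere edges:
  c: {s}
  f: {s}
  s: {c,f,t}
  t: {s}

Registers:
  {c,s} pairwise interfere (2-clique) ⇒ χ ≥ 2
  assign c→R1 f→R1 s→R0 t→R1 — no edge inside a register ⇒ χ ≤ 2
  χ = 2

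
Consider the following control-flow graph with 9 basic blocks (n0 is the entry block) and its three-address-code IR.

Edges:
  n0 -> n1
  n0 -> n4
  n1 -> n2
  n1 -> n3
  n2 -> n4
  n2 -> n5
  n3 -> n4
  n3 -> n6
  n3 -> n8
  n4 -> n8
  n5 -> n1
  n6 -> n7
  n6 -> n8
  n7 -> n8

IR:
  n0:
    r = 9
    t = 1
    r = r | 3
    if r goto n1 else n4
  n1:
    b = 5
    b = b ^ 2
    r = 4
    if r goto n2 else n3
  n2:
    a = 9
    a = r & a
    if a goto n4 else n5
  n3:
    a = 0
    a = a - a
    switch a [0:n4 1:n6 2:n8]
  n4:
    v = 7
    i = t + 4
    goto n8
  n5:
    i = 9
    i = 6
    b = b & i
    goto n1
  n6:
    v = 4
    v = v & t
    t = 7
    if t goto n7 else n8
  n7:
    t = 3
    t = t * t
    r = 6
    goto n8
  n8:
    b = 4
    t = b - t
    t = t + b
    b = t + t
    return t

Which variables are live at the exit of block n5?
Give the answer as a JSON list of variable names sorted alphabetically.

Answer: ["t"]

Working:
def/use:
  n0: {r,t} / ∅
  n1: {b,r} / ∅
  n2: {a} / {r}
  n3: {a} / ∅
  n4: {i,v} / {t}
  n5: {b,i} / {b}
  n6: {t,v} / {t}
  n7: {r,t} / ∅
  n8: {b,t} / {t}

Liveness:
  n0 li=∅ lo={t}
  n1 li={t} lo={b,r,t}
  n2 li={b,r,t} lo={b,t}
  n3 li={t} lo={t}
  n4 li={t} lo={t}
  n5 li={b,t} lo={t}
  n6 li={t} lo={t}
  n7 li=∅ lo={t}
  n8 li={t} lo=∅

live-out(n5) = ["t"]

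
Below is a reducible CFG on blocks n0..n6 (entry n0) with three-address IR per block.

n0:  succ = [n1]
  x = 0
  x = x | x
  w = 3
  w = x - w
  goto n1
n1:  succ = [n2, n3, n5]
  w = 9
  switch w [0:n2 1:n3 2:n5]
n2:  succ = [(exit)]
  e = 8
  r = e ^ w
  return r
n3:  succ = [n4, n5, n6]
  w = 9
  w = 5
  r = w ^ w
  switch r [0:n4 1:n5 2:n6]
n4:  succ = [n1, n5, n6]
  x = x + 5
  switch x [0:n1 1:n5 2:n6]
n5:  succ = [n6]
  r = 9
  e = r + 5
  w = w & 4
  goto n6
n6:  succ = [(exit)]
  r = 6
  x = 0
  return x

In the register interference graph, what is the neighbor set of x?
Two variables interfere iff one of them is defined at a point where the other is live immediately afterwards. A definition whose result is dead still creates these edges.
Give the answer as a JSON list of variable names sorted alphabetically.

Per-block:
  n0: def={w,x} ue=∅
  n1: def={w} ue=∅
  n2: def={e,r} ue={w}
  n3: def={r,w} ue=∅
  n4: def={x} ue={x}
  n5: def={e,r,w} ue={w}
  n6: def={r,x} ue=∅

Liveness:
  n0: in=∅ out={x}
  n1: in={x} out={w,x}
  n2: in={w} out=∅
  n3: in={x} out={w,x}
  n4: in={w,x} out={w,x}
  n5: in={w} out=∅
  n6: in=∅ out=∅

Interference:
  e: {w}
  r: {w,x}
  w: {e,r,x}
  x: {r,w}

N(x) = ["r", "w"]

Answer: ["r", "w"]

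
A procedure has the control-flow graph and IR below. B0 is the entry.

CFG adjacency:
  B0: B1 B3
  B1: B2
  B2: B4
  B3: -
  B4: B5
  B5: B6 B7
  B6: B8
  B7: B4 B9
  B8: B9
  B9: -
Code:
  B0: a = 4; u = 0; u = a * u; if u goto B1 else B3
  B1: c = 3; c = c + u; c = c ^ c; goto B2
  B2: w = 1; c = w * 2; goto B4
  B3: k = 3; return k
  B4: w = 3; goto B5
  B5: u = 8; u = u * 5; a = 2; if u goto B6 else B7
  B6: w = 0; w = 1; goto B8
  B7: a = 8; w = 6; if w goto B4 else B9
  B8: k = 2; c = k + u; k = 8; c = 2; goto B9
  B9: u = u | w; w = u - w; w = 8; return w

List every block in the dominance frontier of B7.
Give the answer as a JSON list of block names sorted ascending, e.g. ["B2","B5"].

idom tree: B1←B0 B2←B1 B3←B0 B4←B2 B5←B4 B6←B5 B7←B5 B8←B6 B9←B5
Dom∩ at merges:
  B4: preds {B2,B7}: {B0,B1,B2} ∩ {B0,B1,B2,B4,B5,B7} = {B0,B1,B2}; idom=B2
  B9: preds {B7,B8}: {B0,B1,B2,B4,B5,B7} ∩ {B0,B1,B2,B4,B5,B6,B8} = {B0,B1,B2,B4,B5}; idom=B5

Frontier:
  join B4 pred B2: · stop@B2
  join B4 pred B7: B7→B5→B4 stop@B2
  join B9 pred B7: B7 stop@B5
  join B9 pred B8: B8→B6 stop@B5
  DF(B0)=∅
  DF(B1)=∅
  DF(B2)=∅
  DF(B3)=∅
  DF(B4)={B4}
  DF(B5)={B4}
  DF(B6)={B9}
  DF(B7)={B4,B9}
  DF(B8)={B9}
  DF(B9)=∅

DF(B7) = ["B4", "B9"]

Answer: ["B4", "B9"]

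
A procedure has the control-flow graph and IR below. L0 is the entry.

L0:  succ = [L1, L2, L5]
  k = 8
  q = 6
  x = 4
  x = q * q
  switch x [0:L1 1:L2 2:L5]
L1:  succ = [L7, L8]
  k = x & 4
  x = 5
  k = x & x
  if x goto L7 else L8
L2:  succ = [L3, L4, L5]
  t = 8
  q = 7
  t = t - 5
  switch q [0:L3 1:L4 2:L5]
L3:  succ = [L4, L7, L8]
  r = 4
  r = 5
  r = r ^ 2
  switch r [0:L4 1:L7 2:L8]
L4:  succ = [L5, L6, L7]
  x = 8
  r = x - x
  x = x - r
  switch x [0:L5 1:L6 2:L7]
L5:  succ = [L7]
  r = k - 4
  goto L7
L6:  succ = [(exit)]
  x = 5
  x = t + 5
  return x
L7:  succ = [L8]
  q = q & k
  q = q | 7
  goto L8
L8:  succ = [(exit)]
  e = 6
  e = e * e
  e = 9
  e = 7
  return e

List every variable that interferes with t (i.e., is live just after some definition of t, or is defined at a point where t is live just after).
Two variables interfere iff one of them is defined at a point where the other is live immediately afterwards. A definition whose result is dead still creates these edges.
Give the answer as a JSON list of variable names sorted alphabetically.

Answer: ["k", "q", "r", "x"]

Working:
Per-block:
  L0: {k,q,x} / ∅
  L1: {k,x} / {x}
  L2: {q,t} / ∅
  L3: {r} / ∅
  L4: {r,x} / ∅
  L5: {r} / {k}
  L6: {x} / {t}
  L7: {q} / {k,q}
  L8: {e} / ∅

Live sets:
  L0: in=∅ out={k,q,x}
  L1: in={q,x} out={k,q}
  L2: in={k} out={k,q,t}
  L3: in={k,q,t} out={k,q,t}
  L4: in={k,q,t} out={k,q,t}
  L5: in={k,q} out={k,q}
  L6: in={t} out=∅
  L7: in={k,q} out=∅
  L8: in=∅ out=∅

Interference:
  e: ∅
  k: {q,r,t,x}
  q: {k,r,t,x}
  r: {k,q,t,x}
  t: {k,q,r,x}
  x: {k,q,r,t}

N(t) = ["k", "q", "r", "x"]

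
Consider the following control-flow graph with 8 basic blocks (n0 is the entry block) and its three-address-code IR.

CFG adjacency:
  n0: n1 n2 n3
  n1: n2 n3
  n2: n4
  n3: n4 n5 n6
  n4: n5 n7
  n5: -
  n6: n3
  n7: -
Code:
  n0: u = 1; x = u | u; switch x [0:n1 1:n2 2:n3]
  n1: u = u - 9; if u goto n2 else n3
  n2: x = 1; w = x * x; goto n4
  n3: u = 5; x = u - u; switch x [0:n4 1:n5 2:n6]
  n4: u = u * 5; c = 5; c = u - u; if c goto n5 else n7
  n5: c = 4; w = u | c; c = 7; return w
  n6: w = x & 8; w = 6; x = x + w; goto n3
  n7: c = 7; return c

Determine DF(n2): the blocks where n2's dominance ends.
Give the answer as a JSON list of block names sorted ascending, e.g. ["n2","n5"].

idom tree: n1←n0 n2←n0 n3←n0 n4←n0 n5←n0 n6←n3 n7←n4
Dom at joins:
  n2: preds {n0,n1}: {n0} ∩ {n0,n1} = {n0}; idom=n0
  n3: preds {n0,n1,n6}: {n0} ∩ {n0,n1} ∩ {n0,n3,n6} = {n0}; idom=n0
  n4: preds {n2,n3}: {n0,n2} ∩ {n0,n3} = {n0}; idom=n0
  n5: preds {n3,n4}: {n0,n3} ∩ {n0,n4} = {n0}; idom=n0

Frontier:
  join n2 pred n0: · stop@n0
  join n2 pred n1: n1 stop@n0
  join n3 pred n0: · stop@n0
  join n3 pred n1: n1 stop@n0
  join n3 pred n6: n6→n3 stop@n0
  join n4 pred n2: n2 stop@n0
  join n4 pred n3: n3 stop@n0
  join n5 pred n3: n3 stop@n0
  join n5 pred n4: n4 stop@n0
  DF(n0)=∅
  DF(n1)={n2,n3}
  DF(n2)={n4}
  DF(n3)={n3,n4,n5}
  DF(n4)={n5}
  DF(n5)=∅
  DF(n6)={n3}
  DF(n7)=∅

DF(n2) = ["n4"]

Answer: ["n4"]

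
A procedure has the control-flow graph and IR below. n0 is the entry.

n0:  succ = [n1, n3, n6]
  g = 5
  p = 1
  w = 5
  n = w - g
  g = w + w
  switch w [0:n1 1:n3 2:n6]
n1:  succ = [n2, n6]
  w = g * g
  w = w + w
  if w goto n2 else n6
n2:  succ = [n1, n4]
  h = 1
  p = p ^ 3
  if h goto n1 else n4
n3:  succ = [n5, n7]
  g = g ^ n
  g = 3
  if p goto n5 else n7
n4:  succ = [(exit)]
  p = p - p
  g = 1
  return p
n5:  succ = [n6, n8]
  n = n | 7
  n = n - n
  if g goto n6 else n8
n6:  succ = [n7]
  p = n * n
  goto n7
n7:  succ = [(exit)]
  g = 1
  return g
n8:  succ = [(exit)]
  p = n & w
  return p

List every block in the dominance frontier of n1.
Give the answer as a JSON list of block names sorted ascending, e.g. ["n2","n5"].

Answer: ["n1", "n6"]

Working:
idom tree: n1←n0 n2←n1 n3←n0 n4←n2 n5←n3 n6←n0 n7←n0 n8←n5
Dom at joins:
  n1: preds {n0,n2}: {n0} ∩ {n0,n1,n2} = {n0}; idom=n0
  n6: preds {n0,n1,n5}: {n0} ∩ {n0,n1} ∩ {n0,n3,n5} = {n0}; idom=n0
  n7: preds {n3,n6}: {n0,n3} ∩ {n0,n6} = {n0}; idom=n0

DF walk-up:
  n1←n0: walk · to n0
  n1←n2: walk n2→n1 to n0
  n6←n0: walk · to n0
  n6←n1: walk n1 to n0
  n6←n5: walk n5→n3 to n0
  n7←n3: walk n3 to n0
  n7←n6: walk n6 to n0
  n0 → ∅
  n1 → {n1,n6}
  n2 → {n1}
  n3 → {n6,n7}
  n4 → ∅
  n5 → {n6}
  n6 → {n7}
  n7 → ∅
  n8 → ∅

DF(n1) = ["n1", "n6"]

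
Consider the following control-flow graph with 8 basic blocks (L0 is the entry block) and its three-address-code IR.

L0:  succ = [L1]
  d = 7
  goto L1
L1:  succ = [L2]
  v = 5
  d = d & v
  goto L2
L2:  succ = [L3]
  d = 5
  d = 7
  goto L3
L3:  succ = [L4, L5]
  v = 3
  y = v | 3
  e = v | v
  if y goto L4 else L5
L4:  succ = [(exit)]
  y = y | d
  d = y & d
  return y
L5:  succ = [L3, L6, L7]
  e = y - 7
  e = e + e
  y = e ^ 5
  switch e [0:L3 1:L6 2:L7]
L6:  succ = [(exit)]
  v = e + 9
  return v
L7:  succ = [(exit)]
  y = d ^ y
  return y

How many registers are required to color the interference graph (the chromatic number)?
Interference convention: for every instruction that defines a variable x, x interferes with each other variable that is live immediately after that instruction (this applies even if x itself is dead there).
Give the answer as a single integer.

Answer: 3

Working:
def/use:
  L0 def {d} use ∅
  L1 def {d,v} use {d}
  L2 def {d} use ∅
  L3 def {e,v,y} use ∅
  L4 def {d,y} use {d,y}
  L5 def {e,y} use {y}
  L6 def {v} use {e}
  L7 def {y} use {d,y}

Live sets:
  L0: in=∅ out={d}
  L1: in={d} out=∅
  L2: in=∅ out={d}
  L3: in={d} out={d,y}
  L4: in={d,y} out=∅
  L5: in={d,y} out={d,e,y}
  L6: in={e} out=∅
  L7: in={d,y} out=∅

Interfere edges:
  d↔{e,v,y}
  e↔{d,y}
  v↔{d,y}
  y↔{d,e,v}

Registers:
  clique {d,e,y} ⇒ need ≥ 3
  3-colouring: c0={d}  c1={y}  c2={e,v}
  χ = 3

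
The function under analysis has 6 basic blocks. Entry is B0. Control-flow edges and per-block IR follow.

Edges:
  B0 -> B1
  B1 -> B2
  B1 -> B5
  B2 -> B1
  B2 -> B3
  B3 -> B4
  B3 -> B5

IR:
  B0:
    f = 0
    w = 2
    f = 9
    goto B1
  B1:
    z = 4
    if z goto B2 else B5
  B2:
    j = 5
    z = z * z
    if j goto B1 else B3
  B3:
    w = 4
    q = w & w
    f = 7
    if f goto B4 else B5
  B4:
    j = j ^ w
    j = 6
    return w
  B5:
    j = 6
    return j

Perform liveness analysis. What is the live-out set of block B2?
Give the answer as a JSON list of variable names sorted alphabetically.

Block summaries:
  B0 def {f,w} use ∅
  B1 def {z} use ∅
  B2 def {j,z} use {z}
  B3 def {f,q,w} use ∅
  B4 def {j} use {j,w}
  B5 def {j} use ∅

Backward fixpoint:
  B0: in=∅ out=∅
  B1: in=∅ out={z}
  B2: in={z} out={j}
  B3: in={j} out={j,w}
  B4: in={j,w} out=∅
  B5: in=∅ out=∅

live-out(B2) = ["j"]

Answer: ["j"]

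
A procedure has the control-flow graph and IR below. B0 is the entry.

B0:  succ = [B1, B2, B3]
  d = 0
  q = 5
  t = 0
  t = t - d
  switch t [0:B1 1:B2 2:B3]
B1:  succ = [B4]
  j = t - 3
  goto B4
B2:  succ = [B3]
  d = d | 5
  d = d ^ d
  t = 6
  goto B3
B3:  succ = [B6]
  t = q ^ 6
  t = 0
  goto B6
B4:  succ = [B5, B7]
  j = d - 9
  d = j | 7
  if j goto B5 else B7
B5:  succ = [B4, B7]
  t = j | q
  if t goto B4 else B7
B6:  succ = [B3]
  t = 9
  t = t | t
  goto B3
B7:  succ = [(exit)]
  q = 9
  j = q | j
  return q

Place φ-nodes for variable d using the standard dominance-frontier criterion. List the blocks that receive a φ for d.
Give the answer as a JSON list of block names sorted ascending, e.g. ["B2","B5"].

idom tree: B1←B0 B2←B0 B3←B0 B4←B1 B5←B4 B6←B3 B7←B4
Dom∩ at merges:
  B3: preds {B0,B2,B6}: {B0} ∩ {B0,B2} ∩ {B0,B3,B6} = {B0}; idom=B0
  B4: preds {B1,B5}: {B0,B1} ∩ {B0,B1,B4,B5} = {B0,B1}; idom=B1
  B7: preds {B4,B5}: {B0,B1,B4} ∩ {B0,B1,B4,B5} = {B0,B1,B4}; idom=B4

DF walk-up:
  join B3 pred B0: · stop@B0
  join B3 pred B2: B2 stop@B0
  join B3 pred B6: B6→B3 stop@B0
  join B4 pred B1: · stop@B1
  join B4 pred B5: B5→B4 stop@B1
  join B7 pred B4: · stop@B4
  join B7 pred B5: B5 stop@B4
  B0: DF=∅
  B1: DF=∅
  B2: DF={B3}
  B3: DF={B3}
  B4: DF={B4}
  B5: DF={B4,B7}
  B6: DF={B3}
  B7: DF=∅

φ for d: defs {B0,B2,B4}
  DF⁺ = {B3,B4}

Answer: ["B3", "B4"]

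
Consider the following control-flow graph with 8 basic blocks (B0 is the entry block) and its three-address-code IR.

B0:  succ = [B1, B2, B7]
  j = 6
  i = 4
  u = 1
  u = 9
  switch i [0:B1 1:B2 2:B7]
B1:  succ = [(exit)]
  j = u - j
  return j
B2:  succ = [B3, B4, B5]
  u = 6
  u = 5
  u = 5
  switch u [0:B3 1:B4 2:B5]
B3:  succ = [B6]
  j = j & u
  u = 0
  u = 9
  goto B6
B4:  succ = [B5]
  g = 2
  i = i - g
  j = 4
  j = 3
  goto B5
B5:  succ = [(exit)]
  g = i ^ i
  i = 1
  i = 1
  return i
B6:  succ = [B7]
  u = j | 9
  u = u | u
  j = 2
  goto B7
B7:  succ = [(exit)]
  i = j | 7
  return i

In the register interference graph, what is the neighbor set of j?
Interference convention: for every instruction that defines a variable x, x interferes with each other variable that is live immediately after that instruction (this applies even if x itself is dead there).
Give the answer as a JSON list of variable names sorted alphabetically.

Answer: ["i", "u"]

Analysis:
Per-block:
  B0: def={i,j,u} ue=∅
  B1: def={j} ue={j,u}
  B2: def={u} ue=∅
  B3: def={j,u} ue={j,u}
  B4: def={g,i,j} ue={i}
  B5: def={g,i} ue={i}
  B6: def={j,u} ue={j}
  B7: def={i} ue={j}

Backward fixpoint:
  live B0: ∅→{i,j,u}
  live B1: {j,u}→∅
  live B2: {i,j}→{i,j,u}
  live B3: {j,u}→{j}
  live B4: {i}→{i}
  live B5: {i}→∅
  live B6: {j}→{j}
  live B7: {j}→∅

Interference:
  g — {i}
  i — {g,j,u}
  j — {i,u}
  u — {i,j}

N(j) = ["i", "u"]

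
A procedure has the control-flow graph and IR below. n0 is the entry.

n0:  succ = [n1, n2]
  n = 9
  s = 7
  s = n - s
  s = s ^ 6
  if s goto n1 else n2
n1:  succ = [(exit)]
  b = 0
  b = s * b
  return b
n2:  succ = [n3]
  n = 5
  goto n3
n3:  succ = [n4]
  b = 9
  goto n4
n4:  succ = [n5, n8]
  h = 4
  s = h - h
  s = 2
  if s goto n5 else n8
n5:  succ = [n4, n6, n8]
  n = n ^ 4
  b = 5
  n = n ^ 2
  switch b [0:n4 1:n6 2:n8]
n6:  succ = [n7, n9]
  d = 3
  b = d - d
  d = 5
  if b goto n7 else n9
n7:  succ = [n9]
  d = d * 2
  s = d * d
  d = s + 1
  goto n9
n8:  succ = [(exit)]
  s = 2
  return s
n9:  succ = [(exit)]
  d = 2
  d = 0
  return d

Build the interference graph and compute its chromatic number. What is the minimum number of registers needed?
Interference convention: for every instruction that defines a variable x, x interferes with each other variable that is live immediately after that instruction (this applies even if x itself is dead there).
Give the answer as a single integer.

Answer: 3

Working:
Per-block:
  n0: {n,s} / ∅
  n1: {b} / {s}
  n2: {n} / ∅
  n3: {b} / ∅
  n4: {h,s} / ∅
  n5: {b,n} / {n}
  n6: {b,d} / ∅
  n7: {d,s} / {d}
  n8: {s} / ∅
  n9: {d} / ∅

Liveness:
  n0 li=∅ lo={s}
  n1 li={s} lo=∅
  n2 li=∅ lo={n}
  n3 li={n} lo={n}
  n4 li={n} lo={n}
  n5 li={n} lo={n}
  n6 li=∅ lo={d}
  n7 li={d} lo=∅
  n8 li=∅ lo=∅
  n9 li=∅ lo=∅

Interference:
  b↔{d,n,s}
  d↔{b}
  h↔{n}
  n↔{b,h,s}
  s↔{b,n}

Registers:
  lower bound: {b,n,s} mutually conflict ⇒ χ ≥ 3
  assign b→c0 d→c1 h→c0 n→c1 s→c2 — no edge inside a register ⇒ χ ≤ 3
  χ = 3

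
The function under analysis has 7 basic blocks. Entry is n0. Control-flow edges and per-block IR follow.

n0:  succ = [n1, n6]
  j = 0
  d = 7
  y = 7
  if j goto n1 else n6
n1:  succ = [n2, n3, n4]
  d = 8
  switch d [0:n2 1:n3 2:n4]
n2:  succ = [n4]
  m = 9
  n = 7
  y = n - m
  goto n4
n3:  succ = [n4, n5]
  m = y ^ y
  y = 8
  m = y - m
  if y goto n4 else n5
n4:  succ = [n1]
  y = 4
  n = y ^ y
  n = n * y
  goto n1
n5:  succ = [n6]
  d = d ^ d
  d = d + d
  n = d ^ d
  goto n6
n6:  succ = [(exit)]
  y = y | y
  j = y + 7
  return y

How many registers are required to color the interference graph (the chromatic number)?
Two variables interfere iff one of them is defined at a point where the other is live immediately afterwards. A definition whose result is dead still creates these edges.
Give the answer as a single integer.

Block summaries:
  n0 def {d,j,y} use ∅
  n1 def {d} use ∅
  n2 def {m,n,y} use ∅
  n3 def {m,y} use {y}
  n4 def {n,y} use ∅
  n5 def {d,n} use {d}
  n6 def {j,y} use {y}

Liveness:
  n0: in=∅ out={y}
  n1: in={y} out={d,y}
  n2: in=∅ out=∅
  n3: in={d,y} out={d,y}
  n4: in=∅ out={y}
  n5: in={d,y} out={y}
  n6: in={y} out=∅

Interference:
  d↔{j,m,y}
  j↔{d,y}
  m↔{d,n,y}
  n↔{m,y}
  y↔{d,j,m,n}

Registers:
  {d,j,y} pairwise interfere (3-clique) ⇒ χ ≥ 3
  3-colouring: r0={y}  r1={d,n}  r2={j,m}
  χ = 3

Answer: 3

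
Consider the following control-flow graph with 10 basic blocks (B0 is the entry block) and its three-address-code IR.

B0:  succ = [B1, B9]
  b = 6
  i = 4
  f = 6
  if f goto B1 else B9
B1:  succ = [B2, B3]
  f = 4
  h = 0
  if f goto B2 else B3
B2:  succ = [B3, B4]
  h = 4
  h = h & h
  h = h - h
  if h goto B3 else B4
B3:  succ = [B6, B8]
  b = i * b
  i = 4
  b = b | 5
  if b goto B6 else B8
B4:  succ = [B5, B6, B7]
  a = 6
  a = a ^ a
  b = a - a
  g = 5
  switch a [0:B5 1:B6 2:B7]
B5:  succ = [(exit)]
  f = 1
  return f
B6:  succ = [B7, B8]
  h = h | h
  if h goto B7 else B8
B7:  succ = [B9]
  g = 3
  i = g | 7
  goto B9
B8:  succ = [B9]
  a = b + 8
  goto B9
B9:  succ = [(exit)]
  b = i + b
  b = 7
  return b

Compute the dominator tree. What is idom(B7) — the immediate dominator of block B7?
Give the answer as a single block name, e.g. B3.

idom tree: B1←B0 B2←B1 B3←B1 B4←B2 B5←B4 B6←B1 B7←B1 B8←B1 B9←B0
Dom at joins:
  B3: preds {B1,B2}: {B0,B1} ∩ {B0,B1,B2} = {B0,B1}; idom=B1
  B6: preds {B3,B4}: {B0,B1,B3} ∩ {B0,B1,B2,B4} = {B0,B1}; idom=B1
  B7: preds {B4,B6}: {B0,B1,B2,B4} ∩ {B0,B1,B6} = {B0,B1}; idom=B1
  B8: preds {B3,B6}: {B0,B1,B3} ∩ {B0,B1,B6} = {B0,B1}; idom=B1
  B9: preds {B0,B7,B8}: {B0} ∩ {B0,B1,B7} ∩ {B0,B1,B8} = {B0}; idom=B0

idom(B7) = B1

Answer: B1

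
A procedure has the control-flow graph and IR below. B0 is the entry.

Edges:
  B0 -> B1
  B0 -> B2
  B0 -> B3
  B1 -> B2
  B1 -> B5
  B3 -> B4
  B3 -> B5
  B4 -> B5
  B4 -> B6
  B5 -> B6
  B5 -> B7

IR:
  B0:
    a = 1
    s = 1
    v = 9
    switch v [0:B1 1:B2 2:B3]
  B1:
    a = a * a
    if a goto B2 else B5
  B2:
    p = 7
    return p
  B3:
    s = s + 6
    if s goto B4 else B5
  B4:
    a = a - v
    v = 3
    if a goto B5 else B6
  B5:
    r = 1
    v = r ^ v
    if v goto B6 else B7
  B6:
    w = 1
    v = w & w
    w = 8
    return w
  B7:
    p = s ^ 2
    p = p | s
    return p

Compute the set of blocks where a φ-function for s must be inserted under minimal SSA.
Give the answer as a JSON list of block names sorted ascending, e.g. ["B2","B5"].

Answer: ["B5", "B6"]

Analysis:
idom tree: B1←B0 B2←B0 B3←B0 B4←B3 B5←B0 B6←B0 B7←B5
Dom at joins:
  B2: preds {B0,B1}: {B0} ∩ {B0,B1} = {B0}; idom=B0
  B5: preds {B1,B3,B4}: {B0,B1} ∩ {B0,B3} ∩ {B0,B3,B4} = {B0}; idom=B0
  B6: preds {B4,B5}: {B0,B3,B4} ∩ {B0,B5} = {B0}; idom=B0

DF walk-up:
  B2←B0: walk · to B0
  B2←B1: walk B1 to B0
  B5←B1: walk B1 to B0
  B5←B3: walk B3 to B0
  B5←B4: walk B4→B3 to B0
  B6←B4: walk B4→B3 to B0
  B6←B5: walk B5 to B0
  B0: DF=∅
  B1: DF={B2,B5}
  B2: DF=∅
  B3: DF={B5,B6}
  B4: DF={B5,B6}
  B5: DF={B6}
  B6: DF=∅
  B7: DF=∅

φ for s: defs {B0,B3}
  DF⁺ = {B5,B6}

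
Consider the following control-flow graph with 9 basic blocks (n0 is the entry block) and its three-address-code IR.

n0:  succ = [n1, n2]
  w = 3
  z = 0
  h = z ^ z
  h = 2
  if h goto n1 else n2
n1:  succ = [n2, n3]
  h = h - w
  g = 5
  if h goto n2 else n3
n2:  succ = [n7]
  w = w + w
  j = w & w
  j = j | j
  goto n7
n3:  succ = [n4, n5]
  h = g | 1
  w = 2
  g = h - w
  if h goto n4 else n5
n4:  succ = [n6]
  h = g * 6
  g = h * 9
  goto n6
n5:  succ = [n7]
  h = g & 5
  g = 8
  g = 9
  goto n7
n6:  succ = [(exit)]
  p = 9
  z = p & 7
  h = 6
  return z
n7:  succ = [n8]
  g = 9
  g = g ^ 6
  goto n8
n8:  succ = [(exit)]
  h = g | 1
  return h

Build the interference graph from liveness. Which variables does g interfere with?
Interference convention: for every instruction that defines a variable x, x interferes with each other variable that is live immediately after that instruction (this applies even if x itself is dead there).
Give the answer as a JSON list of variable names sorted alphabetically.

Answer: ["h", "w"]

Analysis:
def/use:
  n0: {h,w,z} / ∅
  n1: {g,h} / {h,w}
  n2: {j,w} / {w}
  n3: {g,h,w} / {g}
  n4: {g,h} / {g}
  n5: {g,h} / {g}
  n6: {h,p,z} / ∅
  n7: {g} / ∅
  n8: {h} / {g}

Live sets:
  n0: in=∅ out={h,w}
  n1: in={h,w} out={g,w}
  n2: in={w} out=∅
  n3: in={g} out={g}
  n4: in={g} out=∅
  n5: in={g} out=∅
  n6: in=∅ out=∅
  n7: in=∅ out={g}
  n8: in={g} out=∅

Interference:
  g↔{h,w}
  h↔{g,w,z}
  j↔∅
  p↔∅
  w↔{g,h,z}
  z↔{h,w}

N(g) = ["h", "w"]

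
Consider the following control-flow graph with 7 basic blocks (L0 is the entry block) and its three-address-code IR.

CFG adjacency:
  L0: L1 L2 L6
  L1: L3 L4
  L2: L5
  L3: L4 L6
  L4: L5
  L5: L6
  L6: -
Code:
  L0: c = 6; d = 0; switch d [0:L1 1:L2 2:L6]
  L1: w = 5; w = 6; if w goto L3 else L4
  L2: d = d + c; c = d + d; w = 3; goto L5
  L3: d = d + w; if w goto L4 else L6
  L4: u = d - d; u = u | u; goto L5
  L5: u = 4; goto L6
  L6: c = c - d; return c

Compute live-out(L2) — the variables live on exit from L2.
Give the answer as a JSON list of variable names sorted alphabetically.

Block summaries:
  L0: {c,d} / ∅
  L1: {w} / ∅
  L2: {c,d,w} / {c,d}
  L3: {d} / {d,w}
  L4: {u} / {d}
  L5: {u} / ∅
  L6: {c} / {c,d}

Liveness:
  L0: in=∅ out={c,d}
  L1: in={c,d} out={c,d,w}
  L2: in={c,d} out={c,d}
  L3: in={c,d,w} out={c,d}
  L4: in={c,d} out={c,d}
  L5: in={c,d} out={c,d}
  L6: in={c,d} out=∅

live-out(L2) = ["c", "d"]

Answer: ["c", "d"]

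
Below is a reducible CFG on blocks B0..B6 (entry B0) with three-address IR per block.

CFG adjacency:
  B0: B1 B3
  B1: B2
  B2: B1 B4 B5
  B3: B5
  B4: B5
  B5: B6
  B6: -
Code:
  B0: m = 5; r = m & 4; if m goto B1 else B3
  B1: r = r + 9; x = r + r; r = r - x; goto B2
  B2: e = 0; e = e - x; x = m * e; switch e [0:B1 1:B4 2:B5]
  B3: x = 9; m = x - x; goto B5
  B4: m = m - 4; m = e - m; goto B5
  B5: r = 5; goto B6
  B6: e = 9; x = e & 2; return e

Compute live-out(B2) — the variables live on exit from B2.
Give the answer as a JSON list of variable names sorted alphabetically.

Answer: ["e", "m", "r"]

Working:
def/use:
  B0: {m,r} / ∅
  B1: {r,x} / {r}
  B2: {e,x} / {m,x}
  B3: {m,x} / ∅
  B4: {m} / {e,m}
  B5: {r} / ∅
  B6: {e,x} / ∅

Liveness:
  B0: in=∅ out={m,r}
  B1: in={m,r} out={m,r,x}
  B2: in={m,r,x} out={e,m,r}
  B3: in=∅ out=∅
  B4: in={e,m} out=∅
  B5: in=∅ out=∅
  B6: in=∅ out=∅

live-out(B2) = ["e", "m", "r"]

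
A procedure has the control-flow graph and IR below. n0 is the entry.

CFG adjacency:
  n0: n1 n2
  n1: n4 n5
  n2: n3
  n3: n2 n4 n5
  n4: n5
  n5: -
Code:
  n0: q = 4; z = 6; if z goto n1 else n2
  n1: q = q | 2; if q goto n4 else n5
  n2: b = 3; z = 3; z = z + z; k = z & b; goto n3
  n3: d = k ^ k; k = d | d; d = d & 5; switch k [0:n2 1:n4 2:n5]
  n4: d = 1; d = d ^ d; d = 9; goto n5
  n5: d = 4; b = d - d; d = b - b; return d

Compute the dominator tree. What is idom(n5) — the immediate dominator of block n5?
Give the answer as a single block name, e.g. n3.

Answer: n0

Analysis:
idom tree: n1←n0 n2←n0 n3←n2 n4←n0 n5←n0
Join-block Dom:
  n2: preds {n0,n3}: {n0} ∩ {n0,n2,n3} = {n0}; idom=n0
  n4: preds {n1,n3}: {n0,n1} ∩ {n0,n2,n3} = {n0}; idom=n0
  n5: preds {n1,n3,n4}: {n0,n1} ∩ {n0,n2,n3} ∩ {n0,n4} = {n0}; idom=n0

idom(n5) = n0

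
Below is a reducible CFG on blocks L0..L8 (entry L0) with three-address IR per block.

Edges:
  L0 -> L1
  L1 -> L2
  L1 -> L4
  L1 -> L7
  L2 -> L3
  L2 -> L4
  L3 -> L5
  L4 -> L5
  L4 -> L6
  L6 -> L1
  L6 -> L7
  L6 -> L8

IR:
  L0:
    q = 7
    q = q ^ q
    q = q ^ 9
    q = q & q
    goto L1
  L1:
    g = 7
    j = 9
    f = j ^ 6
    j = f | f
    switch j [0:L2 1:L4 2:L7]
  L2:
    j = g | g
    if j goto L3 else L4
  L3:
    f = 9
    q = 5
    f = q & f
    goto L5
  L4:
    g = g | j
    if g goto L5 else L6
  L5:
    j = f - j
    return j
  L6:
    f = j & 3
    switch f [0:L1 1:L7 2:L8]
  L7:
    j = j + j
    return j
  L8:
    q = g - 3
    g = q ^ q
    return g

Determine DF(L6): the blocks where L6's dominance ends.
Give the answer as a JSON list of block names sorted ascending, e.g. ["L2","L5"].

Answer: ["L1", "L7"]

Derivation:
idom tree: L1←L0 L2←L1 L3←L2 L4←L1 L5←L1 L6←L4 L7←L1 L8←L6
Dom∩ at merges:
  L1: preds {L0,L6}: {L0} ∩ {L0,L1,L4,L6} = {L0}; idom=L0
  L4: preds {L1,L2}: {L0,L1} ∩ {L0,L1,L2} = {L0,L1}; idom=L1
  L5: preds {L3,L4}: {L0,L1,L2,L3} ∩ {L0,L1,L4} = {L0,L1}; idom=L1
  L7: preds {L1,L6}: {L0,L1} ∩ {L0,L1,L4,L6} = {L0,L1}; idom=L1

DF derivation:
  join L1 pred L0: · stop@L0
  join L1 pred L6: L6→L4→L1 stop@L0
  join L4 pred L1: · stop@L1
  join L4 pred L2: L2 stop@L1
  join L5 pred L3: L3→L2 stop@L1
  join L5 pred L4: L4 stop@L1
  join L7 pred L1: · stop@L1
  join L7 pred L6: L6→L4 stop@L1
  DF(L0)=∅
  DF(L1)={L1}
  DF(L2)={L4,L5}
  DF(L3)={L5}
  DF(L4)={L1,L5,L7}
  DF(L5)=∅
  DF(L6)={L1,L7}
  DF(L7)=∅
  DF(L8)=∅

DF(L6) = ["L1", "L7"]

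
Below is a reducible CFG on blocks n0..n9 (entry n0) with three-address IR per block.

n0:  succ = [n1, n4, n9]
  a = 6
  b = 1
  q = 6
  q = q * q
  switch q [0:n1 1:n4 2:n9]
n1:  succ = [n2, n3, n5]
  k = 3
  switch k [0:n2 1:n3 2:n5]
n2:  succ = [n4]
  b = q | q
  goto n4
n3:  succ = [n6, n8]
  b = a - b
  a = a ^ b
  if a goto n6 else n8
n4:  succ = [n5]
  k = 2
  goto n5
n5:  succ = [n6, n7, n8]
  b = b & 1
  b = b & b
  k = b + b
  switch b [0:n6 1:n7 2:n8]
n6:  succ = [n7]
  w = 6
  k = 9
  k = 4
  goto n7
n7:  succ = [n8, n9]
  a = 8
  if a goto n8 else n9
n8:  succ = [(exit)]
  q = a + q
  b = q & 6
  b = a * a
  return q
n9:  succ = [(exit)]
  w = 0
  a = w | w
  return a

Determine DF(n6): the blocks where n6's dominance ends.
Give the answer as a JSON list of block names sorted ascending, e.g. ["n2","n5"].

Answer: ["n7"]

Analysis:
idom tree: n1←n0 n2←n1 n3←n1 n4←n0 n5←n0 n6←n0 n7←n0 n8←n0 n9←n0
Dom∩ at merges:
  n4: preds {n0,n2}: {n0} ∩ {n0,n1,n2} = {n0}; idom=n0
  n5: preds {n1,n4}: {n0,n1} ∩ {n0,n4} = {n0}; idom=n0
  n6: preds {n3,n5}: {n0,n1,n3} ∩ {n0,n5} = {n0}; idom=n0
  n7: preds {n5,n6}: {n0,n5} ∩ {n0,n6} = {n0}; idom=n0
  n8: preds {n3,n5,n7}: {n0,n1,n3} ∩ {n0,n5} ∩ {n0,n7} = {n0}; idom=n0
  n9: preds {n0,n7}: {n0} ∩ {n0,n7} = {n0}; idom=n0

DF derivation:
  n4←n0: walk · to n0
  n4←n2: walk n2→n1 to n0
  n5←n1: walk n1 to n0
  n5←n4: walk n4 to n0
  n6←n3: walk n3→n1 to n0
  n6←n5: walk n5 to n0
  n7←n5: walk n5 to n0
  n7←n6: walk n6 to n0
  n8←n3: walk n3→n1 to n0
  n8←n5: walk n5 to n0
  n8←n7: walk n7 to n0
  n9←n0: walk · to n0
  n9←n7: walk n7 to n0
  DF(n0)=∅
  DF(n1)={n4,n5,n6,n8}
  DF(n2)={n4}
  DF(n3)={n6,n8}
  DF(n4)={n5}
  DF(n5)={n6,n7,n8}
  DF(n6)={n7}
  DF(n7)={n8,n9}
  DF(n8)=∅
  DF(n9)=∅

DF(n6) = ["n7"]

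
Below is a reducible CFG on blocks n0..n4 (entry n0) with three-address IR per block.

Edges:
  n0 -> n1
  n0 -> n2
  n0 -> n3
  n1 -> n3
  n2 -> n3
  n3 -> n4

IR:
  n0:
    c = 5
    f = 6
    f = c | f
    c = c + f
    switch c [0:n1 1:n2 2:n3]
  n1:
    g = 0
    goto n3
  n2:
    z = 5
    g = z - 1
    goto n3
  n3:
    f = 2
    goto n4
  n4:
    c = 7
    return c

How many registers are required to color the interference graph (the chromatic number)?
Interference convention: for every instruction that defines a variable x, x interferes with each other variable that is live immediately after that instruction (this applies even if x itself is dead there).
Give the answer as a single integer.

Answer: 2

Analysis:
Block summaries:
  n0: {c,f} / ∅
  n1: {g} / ∅
  n2: {g,z} / ∅
  n3: {f} / ∅
  n4: {c} / ∅

Backward fixpoint:
  n0 li=∅ lo=∅
  n1 li=∅ lo=∅
  n2 li=∅ lo=∅
  n3 li=∅ lo=∅
  n4 li=∅ lo=∅

Interfere edges:
  c: {f}
  f: {c}
  g: ∅
  z: ∅

Colouring:
  {c,f} pairwise interfere (2-clique) ⇒ χ ≥ 2
  2-colouring: r0={c,g,z}  r1={f}
  χ = 2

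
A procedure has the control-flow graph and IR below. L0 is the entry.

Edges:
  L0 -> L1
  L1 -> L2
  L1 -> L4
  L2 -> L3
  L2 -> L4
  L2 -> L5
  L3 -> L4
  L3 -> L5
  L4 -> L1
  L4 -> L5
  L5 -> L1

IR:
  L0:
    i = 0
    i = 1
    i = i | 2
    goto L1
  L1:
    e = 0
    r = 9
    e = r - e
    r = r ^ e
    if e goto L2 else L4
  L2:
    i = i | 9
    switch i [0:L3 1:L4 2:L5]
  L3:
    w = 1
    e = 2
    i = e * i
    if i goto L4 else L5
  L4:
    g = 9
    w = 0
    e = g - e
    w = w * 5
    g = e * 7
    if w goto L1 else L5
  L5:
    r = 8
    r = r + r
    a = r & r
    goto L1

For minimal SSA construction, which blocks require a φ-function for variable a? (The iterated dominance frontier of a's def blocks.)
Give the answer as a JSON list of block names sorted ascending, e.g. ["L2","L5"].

idom tree: L1←L0 L2←L1 L3←L2 L4←L1 L5←L1
Join-block Dom:
  L1: preds {L0,L4,L5}: {L0} ∩ {L0,L1,L4} ∩ {L0,L1,L5} = {L0}; idom=L0
  L4: preds {L1,L2,L3}: {L0,L1} ∩ {L0,L1,L2} ∩ {L0,L1,L2,L3} = {L0,L1}; idom=L1
  L5: preds {L2,L3,L4}: {L0,L1,L2} ∩ {L0,L1,L2,L3} ∩ {L0,L1,L4} = {L0,L1}; idom=L1

DF walk-up:
  join L1 pred L0: · stop@L0
  join L1 pred L4: L4→L1 stop@L0
  join L1 pred L5: L5→L1 stop@L0
  join L4 pred L1: · stop@L1
  join L4 pred L2: L2 stop@L1
  join L4 pred L3: L3→L2 stop@L1
  join L5 pred L2: L2 stop@L1
  join L5 pred L3: L3→L2 stop@L1
  join L5 pred L4: L4 stop@L1
  L0: DF=∅
  L1: DF={L1}
  L2: DF={L4,L5}
  L3: DF={L4,L5}
  L4: DF={L1,L5}
  L5: DF={L1}

φ for a: defs {L5}
  DF⁺ = {L1}

Answer: ["L1"]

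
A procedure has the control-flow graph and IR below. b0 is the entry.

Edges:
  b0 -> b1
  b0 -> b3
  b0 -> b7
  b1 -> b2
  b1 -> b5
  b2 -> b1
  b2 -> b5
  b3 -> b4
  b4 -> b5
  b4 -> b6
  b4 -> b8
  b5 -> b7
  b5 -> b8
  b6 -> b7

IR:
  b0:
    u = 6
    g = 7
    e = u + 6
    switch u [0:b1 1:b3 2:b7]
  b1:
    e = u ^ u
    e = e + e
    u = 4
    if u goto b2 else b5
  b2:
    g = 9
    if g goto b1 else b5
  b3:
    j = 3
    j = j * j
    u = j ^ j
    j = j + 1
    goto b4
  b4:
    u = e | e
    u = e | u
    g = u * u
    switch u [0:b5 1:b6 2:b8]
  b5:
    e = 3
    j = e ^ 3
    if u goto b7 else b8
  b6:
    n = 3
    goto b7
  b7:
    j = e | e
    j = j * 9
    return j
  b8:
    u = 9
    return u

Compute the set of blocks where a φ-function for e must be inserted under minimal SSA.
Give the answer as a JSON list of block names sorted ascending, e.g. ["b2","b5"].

Answer: ["b1", "b5", "b7", "b8"]

Derivation:
idom tree: b1←b0 b2←b1 b3←b0 b4←b3 b5←b0 b6←b4 b7←b0 b8←b0
Dom∩ at merges:
  b1: preds {b0,b2}: {b0} ∩ {b0,b1,b2} = {b0}; idom=b0
  b5: preds {b1,b2,b4}: {b0,b1} ∩ {b0,b1,b2} ∩ {b0,b3,b4} = {b0}; idom=b0
  b7: preds {b0,b5,b6}: {b0} ∩ {b0,b5} ∩ {b0,b3,b4,b6} = {b0}; idom=b0
  b8: preds {b4,b5}: {b0,b3,b4} ∩ {b0,b5} = {b0}; idom=b0

Frontier:
  join b1 pred b0: · stop@b0
  join b1 pred b2: b2→b1 stop@b0
  join b5 pred b1: b1 stop@b0
  join b5 pred b2: b2→b1 stop@b0
  join b5 pred b4: b4→b3 stop@b0
  join b7 pred b0: · stop@b0
  join b7 pred b5: b5 stop@b0
  join b7 pred b6: b6→b4→b3 stop@b0
  join b8 pred b4: b4→b3 stop@b0
  join b8 pred b5: b5 stop@b0
  DF(b0)=∅
  DF(b1)={b1,b5}
  DF(b2)={b1,b5}
  DF(b3)={b5,b7,b8}
  DF(b4)={b5,b7,b8}
  DF(b5)={b7,b8}
  DF(b6)={b7}
  DF(b7)=∅
  DF(b8)=∅

φ for e: defs {b0,b1,b5}
  DF⁺ = {b1,b5,b7,b8}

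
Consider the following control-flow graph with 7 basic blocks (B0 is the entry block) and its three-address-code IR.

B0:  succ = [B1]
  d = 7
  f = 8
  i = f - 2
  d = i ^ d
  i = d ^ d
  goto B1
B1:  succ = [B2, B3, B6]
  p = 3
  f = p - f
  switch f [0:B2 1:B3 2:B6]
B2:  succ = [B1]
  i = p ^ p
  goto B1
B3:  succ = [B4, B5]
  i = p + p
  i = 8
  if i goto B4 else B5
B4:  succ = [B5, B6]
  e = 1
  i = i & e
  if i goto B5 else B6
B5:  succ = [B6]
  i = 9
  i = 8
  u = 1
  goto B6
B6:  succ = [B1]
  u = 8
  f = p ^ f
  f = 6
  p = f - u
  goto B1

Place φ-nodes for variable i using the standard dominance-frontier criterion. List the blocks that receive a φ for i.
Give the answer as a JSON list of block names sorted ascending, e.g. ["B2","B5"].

Answer: ["B1", "B5", "B6"]

Working:
idom tree: B1←B0 B2←B1 B3←B1 B4←B3 B5←B3 B6←B1
Dom∩ at merges:
  B1: preds {B0,B2,B6}: {B0} ∩ {B0,B1,B2} ∩ {B0,B1,B6} = {B0}; idom=B0
  B5: preds {B3,B4}: {B0,B1,B3} ∩ {B0,B1,B3,B4} = {B0,B1,B3}; idom=B3
  B6: preds {B1,B4,B5}: {B0,B1} ∩ {B0,B1,B3,B4} ∩ {B0,B1,B3,B5} = {B0,B1}; idom=B1

DF derivation:
  join B1 pred B0: · stop@B0
  join B1 pred B2: B2→B1 stop@B0
  join B1 pred B6: B6→B1 stop@B0
  join B5 pred B3: · stop@B3
  join B5 pred B4: B4 stop@B3
  join B6 pred B1: · stop@B1
  join B6 pred B4: B4→B3 stop@B1
  join B6 pred B5: B5→B3 stop@B1
  B0 → ∅
  B1 → {B1}
  B2 → {B1}
  B3 → {B6}
  B4 → {B5,B6}
  B5 → {B6}
  B6 → {B1}

φ for i: defs {B0,B2,B3,B4,B5}
  DF⁺ = {B1,B5,B6}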